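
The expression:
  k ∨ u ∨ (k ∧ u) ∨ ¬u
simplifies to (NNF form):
True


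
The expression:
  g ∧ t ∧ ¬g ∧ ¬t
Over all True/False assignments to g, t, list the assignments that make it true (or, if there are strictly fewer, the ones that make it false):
is never true.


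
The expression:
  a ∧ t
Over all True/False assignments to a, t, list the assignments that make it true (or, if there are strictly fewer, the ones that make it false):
is true only for:
  a=True, t=True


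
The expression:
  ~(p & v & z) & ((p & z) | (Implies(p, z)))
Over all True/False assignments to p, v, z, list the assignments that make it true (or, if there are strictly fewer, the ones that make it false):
is false only for:
  p=True, v=False, z=False;
  p=True, v=True, z=False;
  p=True, v=True, z=True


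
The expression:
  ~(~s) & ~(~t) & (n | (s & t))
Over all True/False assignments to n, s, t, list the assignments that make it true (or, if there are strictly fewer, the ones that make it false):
is true only for:
  n=False, s=True, t=True;
  n=True, s=True, t=True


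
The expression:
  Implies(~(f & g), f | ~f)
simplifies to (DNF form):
True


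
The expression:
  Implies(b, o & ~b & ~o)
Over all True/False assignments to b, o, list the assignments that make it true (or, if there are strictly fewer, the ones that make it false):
is true only for:
  b=False, o=False;
  b=False, o=True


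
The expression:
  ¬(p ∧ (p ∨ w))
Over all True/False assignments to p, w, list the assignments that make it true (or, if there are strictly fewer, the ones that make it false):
is true only for:
  p=False, w=False;
  p=False, w=True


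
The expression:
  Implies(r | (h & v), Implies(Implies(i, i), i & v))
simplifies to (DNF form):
(i & v) | (~h & ~r) | (~r & ~v)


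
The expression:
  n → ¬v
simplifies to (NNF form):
¬n ∨ ¬v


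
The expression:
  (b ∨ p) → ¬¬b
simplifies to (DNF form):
b ∨ ¬p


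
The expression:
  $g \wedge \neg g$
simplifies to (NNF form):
$\text{False}$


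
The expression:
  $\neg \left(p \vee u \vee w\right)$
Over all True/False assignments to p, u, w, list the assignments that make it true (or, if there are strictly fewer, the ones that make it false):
is true only for:
  p=False, u=False, w=False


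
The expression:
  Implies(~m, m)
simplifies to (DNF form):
m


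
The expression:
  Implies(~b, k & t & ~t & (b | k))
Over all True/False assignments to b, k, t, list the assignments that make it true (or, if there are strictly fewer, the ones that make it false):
is true only for:
  b=True, k=False, t=False;
  b=True, k=False, t=True;
  b=True, k=True, t=False;
  b=True, k=True, t=True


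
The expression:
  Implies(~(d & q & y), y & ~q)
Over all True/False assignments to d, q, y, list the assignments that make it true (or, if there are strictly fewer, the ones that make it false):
is true only for:
  d=False, q=False, y=True;
  d=True, q=False, y=True;
  d=True, q=True, y=True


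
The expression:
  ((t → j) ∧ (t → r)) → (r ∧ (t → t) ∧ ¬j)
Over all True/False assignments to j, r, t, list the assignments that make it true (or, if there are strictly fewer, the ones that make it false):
is true only for:
  j=False, r=False, t=True;
  j=False, r=True, t=False;
  j=False, r=True, t=True;
  j=True, r=False, t=True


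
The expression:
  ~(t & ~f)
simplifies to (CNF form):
f | ~t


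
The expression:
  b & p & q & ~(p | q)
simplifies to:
False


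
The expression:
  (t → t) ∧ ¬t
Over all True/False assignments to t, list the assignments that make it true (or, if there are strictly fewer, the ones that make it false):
is true only for:
  t=False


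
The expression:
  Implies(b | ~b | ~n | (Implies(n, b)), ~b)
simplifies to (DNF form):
~b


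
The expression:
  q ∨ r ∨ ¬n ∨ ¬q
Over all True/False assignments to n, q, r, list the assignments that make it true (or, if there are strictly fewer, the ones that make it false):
is always true.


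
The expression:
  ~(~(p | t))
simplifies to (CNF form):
p | t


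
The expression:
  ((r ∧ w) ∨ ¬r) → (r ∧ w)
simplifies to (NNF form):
r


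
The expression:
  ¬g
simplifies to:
¬g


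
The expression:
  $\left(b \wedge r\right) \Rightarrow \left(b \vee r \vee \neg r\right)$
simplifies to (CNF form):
$\text{True}$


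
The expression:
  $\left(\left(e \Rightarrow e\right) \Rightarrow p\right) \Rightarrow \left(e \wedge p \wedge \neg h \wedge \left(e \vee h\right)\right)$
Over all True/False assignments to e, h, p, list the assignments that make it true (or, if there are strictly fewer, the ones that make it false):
is false only for:
  e=False, h=False, p=True;
  e=False, h=True, p=True;
  e=True, h=True, p=True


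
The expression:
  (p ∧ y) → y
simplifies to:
True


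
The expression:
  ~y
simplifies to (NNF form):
~y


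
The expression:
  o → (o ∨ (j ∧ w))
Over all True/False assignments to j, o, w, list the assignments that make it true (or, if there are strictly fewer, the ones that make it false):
is always true.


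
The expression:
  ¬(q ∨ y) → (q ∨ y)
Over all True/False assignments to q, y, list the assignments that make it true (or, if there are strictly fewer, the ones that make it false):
is false only for:
  q=False, y=False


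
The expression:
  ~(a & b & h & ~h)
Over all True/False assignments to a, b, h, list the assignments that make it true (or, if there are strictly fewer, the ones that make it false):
is always true.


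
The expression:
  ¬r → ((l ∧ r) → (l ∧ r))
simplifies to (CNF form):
True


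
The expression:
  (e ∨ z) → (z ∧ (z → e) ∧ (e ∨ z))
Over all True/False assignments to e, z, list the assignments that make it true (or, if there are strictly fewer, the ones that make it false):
is true only for:
  e=False, z=False;
  e=True, z=True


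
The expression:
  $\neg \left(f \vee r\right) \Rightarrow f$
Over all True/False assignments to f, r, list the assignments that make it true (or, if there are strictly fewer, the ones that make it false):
is false only for:
  f=False, r=False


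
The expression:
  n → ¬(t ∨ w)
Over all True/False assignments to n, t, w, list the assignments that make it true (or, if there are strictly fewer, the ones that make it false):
is false only for:
  n=True, t=False, w=True;
  n=True, t=True, w=False;
  n=True, t=True, w=True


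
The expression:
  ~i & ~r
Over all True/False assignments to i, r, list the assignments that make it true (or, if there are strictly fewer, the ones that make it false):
is true only for:
  i=False, r=False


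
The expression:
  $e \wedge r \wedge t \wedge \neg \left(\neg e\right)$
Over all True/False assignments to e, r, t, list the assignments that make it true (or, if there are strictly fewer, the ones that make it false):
is true only for:
  e=True, r=True, t=True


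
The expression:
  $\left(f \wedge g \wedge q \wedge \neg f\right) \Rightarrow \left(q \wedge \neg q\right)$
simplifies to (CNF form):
$\text{True}$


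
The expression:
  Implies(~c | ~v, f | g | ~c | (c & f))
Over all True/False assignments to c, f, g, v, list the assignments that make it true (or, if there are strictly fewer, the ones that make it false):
is false only for:
  c=True, f=False, g=False, v=False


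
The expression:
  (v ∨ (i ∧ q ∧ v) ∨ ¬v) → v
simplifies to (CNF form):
v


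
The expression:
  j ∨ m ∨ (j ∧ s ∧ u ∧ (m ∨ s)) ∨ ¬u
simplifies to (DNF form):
j ∨ m ∨ ¬u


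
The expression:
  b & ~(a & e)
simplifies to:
b & (~a | ~e)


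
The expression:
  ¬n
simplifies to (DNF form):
¬n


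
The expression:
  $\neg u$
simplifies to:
$\neg u$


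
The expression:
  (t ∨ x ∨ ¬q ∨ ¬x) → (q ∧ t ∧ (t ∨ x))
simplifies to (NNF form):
q ∧ t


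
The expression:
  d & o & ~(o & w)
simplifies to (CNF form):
d & o & ~w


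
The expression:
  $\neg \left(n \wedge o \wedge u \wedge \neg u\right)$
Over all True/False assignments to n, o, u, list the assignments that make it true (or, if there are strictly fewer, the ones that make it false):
is always true.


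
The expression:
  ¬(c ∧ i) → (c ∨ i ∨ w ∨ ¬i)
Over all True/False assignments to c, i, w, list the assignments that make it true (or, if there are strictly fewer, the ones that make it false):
is always true.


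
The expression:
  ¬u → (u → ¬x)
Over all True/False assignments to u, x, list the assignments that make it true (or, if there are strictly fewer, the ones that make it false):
is always true.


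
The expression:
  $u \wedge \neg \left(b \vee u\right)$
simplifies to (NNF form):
$\text{False}$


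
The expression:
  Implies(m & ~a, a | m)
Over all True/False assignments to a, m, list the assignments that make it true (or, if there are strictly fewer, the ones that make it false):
is always true.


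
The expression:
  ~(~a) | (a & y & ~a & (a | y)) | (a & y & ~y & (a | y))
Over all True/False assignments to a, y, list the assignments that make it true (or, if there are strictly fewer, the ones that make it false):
is true only for:
  a=True, y=False;
  a=True, y=True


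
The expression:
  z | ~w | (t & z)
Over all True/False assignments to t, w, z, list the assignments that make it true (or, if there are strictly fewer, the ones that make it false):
is false only for:
  t=False, w=True, z=False;
  t=True, w=True, z=False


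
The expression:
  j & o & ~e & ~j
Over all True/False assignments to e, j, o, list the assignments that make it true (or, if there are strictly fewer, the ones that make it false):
is never true.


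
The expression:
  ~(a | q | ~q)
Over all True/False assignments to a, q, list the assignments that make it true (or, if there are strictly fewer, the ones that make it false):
is never true.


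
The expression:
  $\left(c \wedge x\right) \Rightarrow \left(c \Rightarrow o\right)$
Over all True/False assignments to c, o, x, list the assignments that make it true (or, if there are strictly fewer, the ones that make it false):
is false only for:
  c=True, o=False, x=True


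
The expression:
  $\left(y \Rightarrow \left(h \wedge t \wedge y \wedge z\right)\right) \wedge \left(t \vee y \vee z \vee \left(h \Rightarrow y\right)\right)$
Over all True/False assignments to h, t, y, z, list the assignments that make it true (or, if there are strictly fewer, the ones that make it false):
is true only for:
  h=False, t=False, y=False, z=False;
  h=False, t=False, y=False, z=True;
  h=False, t=True, y=False, z=False;
  h=False, t=True, y=False, z=True;
  h=True, t=False, y=False, z=True;
  h=True, t=True, y=False, z=False;
  h=True, t=True, y=False, z=True;
  h=True, t=True, y=True, z=True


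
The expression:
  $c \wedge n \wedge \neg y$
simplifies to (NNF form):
$c \wedge n \wedge \neg y$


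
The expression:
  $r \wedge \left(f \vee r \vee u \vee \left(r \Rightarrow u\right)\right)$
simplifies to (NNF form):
$r$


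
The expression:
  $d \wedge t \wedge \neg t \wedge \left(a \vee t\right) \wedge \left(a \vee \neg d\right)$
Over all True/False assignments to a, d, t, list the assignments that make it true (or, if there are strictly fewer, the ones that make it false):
is never true.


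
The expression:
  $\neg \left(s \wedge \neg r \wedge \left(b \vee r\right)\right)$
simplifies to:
$r \vee \neg b \vee \neg s$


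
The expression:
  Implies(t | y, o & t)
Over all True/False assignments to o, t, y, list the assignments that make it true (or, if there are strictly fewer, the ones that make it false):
is true only for:
  o=False, t=False, y=False;
  o=True, t=False, y=False;
  o=True, t=True, y=False;
  o=True, t=True, y=True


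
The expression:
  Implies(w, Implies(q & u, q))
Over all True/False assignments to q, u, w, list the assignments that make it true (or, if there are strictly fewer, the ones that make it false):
is always true.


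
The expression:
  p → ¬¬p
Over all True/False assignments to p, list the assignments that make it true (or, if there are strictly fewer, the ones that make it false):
is always true.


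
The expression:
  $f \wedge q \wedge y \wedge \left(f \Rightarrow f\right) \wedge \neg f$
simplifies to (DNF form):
$\text{False}$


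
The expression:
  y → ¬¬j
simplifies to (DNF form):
j ∨ ¬y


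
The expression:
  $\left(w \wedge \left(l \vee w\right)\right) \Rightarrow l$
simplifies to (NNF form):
$l \vee \neg w$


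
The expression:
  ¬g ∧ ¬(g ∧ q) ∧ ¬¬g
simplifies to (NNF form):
False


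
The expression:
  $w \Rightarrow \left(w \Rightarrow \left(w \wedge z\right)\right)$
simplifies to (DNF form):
$z \vee \neg w$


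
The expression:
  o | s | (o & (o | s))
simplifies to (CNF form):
o | s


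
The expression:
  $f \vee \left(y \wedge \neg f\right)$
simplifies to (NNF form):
$f \vee y$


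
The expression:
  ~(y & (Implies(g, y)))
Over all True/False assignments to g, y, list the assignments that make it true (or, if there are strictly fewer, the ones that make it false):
is true only for:
  g=False, y=False;
  g=True, y=False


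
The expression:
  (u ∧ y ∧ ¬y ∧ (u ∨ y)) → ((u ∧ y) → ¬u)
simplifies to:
True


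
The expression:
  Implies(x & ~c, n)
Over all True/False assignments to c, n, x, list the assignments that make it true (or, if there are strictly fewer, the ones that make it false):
is false only for:
  c=False, n=False, x=True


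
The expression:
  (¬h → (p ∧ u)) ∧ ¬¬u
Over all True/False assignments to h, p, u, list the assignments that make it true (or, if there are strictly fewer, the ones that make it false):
is true only for:
  h=False, p=True, u=True;
  h=True, p=False, u=True;
  h=True, p=True, u=True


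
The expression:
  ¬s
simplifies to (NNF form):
¬s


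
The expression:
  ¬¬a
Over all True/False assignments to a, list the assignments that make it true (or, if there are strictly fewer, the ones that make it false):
is true only for:
  a=True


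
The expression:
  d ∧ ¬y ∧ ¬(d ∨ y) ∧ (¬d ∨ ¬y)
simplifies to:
False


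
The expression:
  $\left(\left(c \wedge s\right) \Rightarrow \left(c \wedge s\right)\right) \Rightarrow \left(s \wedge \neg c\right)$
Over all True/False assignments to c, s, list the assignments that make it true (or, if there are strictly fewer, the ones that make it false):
is true only for:
  c=False, s=True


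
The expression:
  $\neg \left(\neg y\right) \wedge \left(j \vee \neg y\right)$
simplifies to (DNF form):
$j \wedge y$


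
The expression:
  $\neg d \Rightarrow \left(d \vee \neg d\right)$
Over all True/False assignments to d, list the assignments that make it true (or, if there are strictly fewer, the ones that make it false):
is always true.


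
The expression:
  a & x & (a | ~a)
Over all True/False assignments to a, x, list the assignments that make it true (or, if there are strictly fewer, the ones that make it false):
is true only for:
  a=True, x=True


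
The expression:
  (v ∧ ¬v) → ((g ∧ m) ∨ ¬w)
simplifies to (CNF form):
True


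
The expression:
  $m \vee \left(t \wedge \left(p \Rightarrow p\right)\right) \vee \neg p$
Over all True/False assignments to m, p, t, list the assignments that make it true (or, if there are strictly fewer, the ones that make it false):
is false only for:
  m=False, p=True, t=False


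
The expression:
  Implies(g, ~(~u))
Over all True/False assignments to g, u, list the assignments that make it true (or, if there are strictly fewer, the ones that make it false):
is false only for:
  g=True, u=False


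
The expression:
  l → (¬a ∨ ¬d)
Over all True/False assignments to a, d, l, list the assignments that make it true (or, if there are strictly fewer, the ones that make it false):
is false only for:
  a=True, d=True, l=True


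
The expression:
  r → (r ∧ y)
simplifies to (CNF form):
y ∨ ¬r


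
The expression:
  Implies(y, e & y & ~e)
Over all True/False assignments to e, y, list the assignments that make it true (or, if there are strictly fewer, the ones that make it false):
is true only for:
  e=False, y=False;
  e=True, y=False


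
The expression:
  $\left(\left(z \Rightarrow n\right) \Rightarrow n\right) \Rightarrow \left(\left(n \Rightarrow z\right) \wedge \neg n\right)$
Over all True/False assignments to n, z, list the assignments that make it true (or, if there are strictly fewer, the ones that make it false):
is true only for:
  n=False, z=False;
  n=False, z=True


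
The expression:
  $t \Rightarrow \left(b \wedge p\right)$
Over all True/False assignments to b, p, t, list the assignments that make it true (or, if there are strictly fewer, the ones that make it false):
is false only for:
  b=False, p=False, t=True;
  b=False, p=True, t=True;
  b=True, p=False, t=True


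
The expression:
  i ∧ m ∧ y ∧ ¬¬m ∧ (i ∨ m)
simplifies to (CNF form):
i ∧ m ∧ y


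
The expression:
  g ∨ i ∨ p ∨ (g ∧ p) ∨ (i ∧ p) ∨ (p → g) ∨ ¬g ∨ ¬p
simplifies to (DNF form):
True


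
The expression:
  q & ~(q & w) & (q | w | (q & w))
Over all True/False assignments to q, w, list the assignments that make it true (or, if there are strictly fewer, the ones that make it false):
is true only for:
  q=True, w=False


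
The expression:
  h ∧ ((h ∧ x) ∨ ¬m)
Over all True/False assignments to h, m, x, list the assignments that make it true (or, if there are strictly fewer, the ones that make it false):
is true only for:
  h=True, m=False, x=False;
  h=True, m=False, x=True;
  h=True, m=True, x=True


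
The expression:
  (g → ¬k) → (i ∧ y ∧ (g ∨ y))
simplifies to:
(g ∧ k) ∨ (i ∧ y)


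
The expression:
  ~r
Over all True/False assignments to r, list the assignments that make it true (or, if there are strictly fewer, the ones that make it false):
is true only for:
  r=False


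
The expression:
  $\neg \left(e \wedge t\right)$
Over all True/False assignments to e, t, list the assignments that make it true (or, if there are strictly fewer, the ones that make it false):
is false only for:
  e=True, t=True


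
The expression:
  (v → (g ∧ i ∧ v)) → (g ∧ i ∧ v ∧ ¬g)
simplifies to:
v ∧ (¬g ∨ ¬i)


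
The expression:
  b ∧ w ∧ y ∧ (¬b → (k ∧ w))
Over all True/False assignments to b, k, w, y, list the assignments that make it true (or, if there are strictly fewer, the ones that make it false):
is true only for:
  b=True, k=False, w=True, y=True;
  b=True, k=True, w=True, y=True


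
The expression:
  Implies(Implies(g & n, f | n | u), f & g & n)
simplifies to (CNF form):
f & g & n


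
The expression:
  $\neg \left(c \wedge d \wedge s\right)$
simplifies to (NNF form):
$\neg c \vee \neg d \vee \neg s$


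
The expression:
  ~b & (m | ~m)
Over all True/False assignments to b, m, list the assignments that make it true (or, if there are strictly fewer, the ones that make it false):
is true only for:
  b=False, m=False;
  b=False, m=True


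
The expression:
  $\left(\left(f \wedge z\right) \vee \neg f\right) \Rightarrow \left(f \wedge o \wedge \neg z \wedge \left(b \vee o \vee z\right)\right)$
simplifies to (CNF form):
$f \wedge \neg z$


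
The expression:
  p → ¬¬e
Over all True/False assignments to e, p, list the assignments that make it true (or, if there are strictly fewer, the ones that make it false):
is false only for:
  e=False, p=True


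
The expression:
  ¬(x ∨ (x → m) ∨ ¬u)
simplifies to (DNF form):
False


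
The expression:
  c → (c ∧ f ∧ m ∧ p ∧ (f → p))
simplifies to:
(f ∧ m ∧ p) ∨ ¬c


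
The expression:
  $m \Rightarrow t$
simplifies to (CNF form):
$t \vee \neg m$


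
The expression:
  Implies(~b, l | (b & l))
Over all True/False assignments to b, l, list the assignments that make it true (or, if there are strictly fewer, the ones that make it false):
is false only for:
  b=False, l=False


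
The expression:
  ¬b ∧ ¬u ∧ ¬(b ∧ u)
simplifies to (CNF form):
¬b ∧ ¬u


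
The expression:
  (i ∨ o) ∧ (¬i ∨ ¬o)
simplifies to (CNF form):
(i ∨ o) ∧ (¬i ∨ ¬o)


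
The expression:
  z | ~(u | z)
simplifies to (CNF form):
z | ~u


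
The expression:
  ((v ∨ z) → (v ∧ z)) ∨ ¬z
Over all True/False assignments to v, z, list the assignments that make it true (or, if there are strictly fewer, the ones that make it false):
is false only for:
  v=False, z=True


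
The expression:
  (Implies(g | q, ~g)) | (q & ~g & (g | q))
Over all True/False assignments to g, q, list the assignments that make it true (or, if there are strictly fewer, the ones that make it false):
is true only for:
  g=False, q=False;
  g=False, q=True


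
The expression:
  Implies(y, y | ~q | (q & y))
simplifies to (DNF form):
True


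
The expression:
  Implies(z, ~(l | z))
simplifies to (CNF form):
~z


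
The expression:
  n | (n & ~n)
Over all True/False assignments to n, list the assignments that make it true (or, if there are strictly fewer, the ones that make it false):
is true only for:
  n=True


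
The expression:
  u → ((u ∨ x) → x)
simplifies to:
x ∨ ¬u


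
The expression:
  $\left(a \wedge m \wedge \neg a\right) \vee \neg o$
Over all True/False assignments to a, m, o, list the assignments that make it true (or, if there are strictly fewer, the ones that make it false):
is true only for:
  a=False, m=False, o=False;
  a=False, m=True, o=False;
  a=True, m=False, o=False;
  a=True, m=True, o=False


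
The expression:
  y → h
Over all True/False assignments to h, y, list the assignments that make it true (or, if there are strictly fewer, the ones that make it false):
is false only for:
  h=False, y=True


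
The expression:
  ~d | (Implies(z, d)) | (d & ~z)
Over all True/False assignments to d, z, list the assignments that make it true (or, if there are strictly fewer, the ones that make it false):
is always true.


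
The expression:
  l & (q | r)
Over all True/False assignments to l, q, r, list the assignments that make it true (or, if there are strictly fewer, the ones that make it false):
is true only for:
  l=True, q=False, r=True;
  l=True, q=True, r=False;
  l=True, q=True, r=True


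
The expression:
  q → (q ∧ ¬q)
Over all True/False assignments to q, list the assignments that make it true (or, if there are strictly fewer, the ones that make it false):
is true only for:
  q=False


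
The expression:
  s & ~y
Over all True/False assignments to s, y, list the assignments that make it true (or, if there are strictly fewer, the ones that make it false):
is true only for:
  s=True, y=False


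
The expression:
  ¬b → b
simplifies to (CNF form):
b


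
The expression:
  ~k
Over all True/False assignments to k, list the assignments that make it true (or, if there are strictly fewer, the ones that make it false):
is true only for:
  k=False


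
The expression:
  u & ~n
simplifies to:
u & ~n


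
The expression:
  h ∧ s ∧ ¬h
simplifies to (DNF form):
False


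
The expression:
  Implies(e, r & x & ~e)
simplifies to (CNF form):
~e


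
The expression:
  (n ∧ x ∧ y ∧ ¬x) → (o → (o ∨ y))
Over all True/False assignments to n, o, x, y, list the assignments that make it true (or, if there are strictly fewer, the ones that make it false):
is always true.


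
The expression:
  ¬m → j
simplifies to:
j ∨ m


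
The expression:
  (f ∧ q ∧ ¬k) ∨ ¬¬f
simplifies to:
f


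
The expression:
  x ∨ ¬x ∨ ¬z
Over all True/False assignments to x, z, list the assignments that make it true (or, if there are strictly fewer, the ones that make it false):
is always true.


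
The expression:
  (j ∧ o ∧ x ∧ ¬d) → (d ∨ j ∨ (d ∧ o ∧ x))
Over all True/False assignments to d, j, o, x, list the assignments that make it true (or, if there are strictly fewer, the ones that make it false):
is always true.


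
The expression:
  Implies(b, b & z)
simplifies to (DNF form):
z | ~b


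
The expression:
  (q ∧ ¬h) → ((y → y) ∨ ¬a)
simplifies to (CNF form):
True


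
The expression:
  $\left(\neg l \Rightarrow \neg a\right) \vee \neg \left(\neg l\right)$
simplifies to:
$l \vee \neg a$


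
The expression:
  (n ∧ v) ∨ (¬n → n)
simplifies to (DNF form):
n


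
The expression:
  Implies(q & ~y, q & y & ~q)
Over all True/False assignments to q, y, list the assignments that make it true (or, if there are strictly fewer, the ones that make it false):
is false only for:
  q=True, y=False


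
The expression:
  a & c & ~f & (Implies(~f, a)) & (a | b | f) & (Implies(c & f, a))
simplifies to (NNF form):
a & c & ~f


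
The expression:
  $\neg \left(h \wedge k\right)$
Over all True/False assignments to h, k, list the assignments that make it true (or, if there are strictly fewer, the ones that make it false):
is false only for:
  h=True, k=True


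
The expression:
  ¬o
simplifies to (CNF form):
¬o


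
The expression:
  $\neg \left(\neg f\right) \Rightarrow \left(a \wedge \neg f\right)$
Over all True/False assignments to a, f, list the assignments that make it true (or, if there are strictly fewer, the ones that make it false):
is true only for:
  a=False, f=False;
  a=True, f=False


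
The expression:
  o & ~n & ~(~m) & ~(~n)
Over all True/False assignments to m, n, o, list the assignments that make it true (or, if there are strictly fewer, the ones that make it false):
is never true.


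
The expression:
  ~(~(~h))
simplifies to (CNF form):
~h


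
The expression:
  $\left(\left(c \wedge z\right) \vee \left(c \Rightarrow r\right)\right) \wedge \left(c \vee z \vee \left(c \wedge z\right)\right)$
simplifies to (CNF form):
$\left(c \vee z\right) \wedge \left(r \vee z\right)$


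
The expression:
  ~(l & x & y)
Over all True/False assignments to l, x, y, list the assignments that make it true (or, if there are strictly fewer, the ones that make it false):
is false only for:
  l=True, x=True, y=True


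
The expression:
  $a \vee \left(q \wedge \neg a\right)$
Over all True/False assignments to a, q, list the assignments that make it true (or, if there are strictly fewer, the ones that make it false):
is false only for:
  a=False, q=False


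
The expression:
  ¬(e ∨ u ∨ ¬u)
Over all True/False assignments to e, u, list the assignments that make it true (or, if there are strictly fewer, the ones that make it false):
is never true.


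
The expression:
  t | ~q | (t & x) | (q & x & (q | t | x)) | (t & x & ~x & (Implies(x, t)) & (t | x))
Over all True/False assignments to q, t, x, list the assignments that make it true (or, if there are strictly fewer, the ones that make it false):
is false only for:
  q=True, t=False, x=False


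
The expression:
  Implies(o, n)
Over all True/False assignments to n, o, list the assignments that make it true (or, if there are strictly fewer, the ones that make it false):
is false only for:
  n=False, o=True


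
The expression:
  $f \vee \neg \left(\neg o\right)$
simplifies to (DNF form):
$f \vee o$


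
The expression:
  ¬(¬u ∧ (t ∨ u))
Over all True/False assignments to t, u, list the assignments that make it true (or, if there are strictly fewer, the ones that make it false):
is false only for:
  t=True, u=False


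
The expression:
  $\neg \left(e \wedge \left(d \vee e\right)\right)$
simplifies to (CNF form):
$\neg e$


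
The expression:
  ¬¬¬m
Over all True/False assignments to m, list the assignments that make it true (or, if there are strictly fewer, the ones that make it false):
is true only for:
  m=False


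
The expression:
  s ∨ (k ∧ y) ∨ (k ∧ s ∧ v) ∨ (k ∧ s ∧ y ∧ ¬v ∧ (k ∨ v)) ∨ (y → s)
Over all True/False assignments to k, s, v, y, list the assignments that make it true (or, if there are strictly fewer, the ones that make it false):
is false only for:
  k=False, s=False, v=False, y=True;
  k=False, s=False, v=True, y=True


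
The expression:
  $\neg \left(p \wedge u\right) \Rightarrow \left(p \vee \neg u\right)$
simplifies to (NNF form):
$p \vee \neg u$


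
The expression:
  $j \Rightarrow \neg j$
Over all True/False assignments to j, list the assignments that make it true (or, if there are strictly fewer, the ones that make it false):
is true only for:
  j=False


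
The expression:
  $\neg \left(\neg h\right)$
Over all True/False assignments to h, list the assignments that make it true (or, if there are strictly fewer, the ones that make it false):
is true only for:
  h=True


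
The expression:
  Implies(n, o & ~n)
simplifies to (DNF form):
~n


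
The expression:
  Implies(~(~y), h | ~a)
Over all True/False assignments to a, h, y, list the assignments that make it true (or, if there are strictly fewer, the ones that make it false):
is false only for:
  a=True, h=False, y=True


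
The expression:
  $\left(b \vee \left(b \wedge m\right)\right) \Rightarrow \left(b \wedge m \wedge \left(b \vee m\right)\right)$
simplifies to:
$m \vee \neg b$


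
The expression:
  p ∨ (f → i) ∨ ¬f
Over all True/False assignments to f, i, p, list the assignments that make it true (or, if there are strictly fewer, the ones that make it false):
is false only for:
  f=True, i=False, p=False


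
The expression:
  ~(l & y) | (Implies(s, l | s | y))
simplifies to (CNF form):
True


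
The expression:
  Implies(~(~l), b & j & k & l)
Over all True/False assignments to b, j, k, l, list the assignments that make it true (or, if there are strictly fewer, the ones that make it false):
is false only for:
  b=False, j=False, k=False, l=True;
  b=False, j=False, k=True, l=True;
  b=False, j=True, k=False, l=True;
  b=False, j=True, k=True, l=True;
  b=True, j=False, k=False, l=True;
  b=True, j=False, k=True, l=True;
  b=True, j=True, k=False, l=True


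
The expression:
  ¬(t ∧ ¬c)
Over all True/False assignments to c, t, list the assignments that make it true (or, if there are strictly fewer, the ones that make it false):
is false only for:
  c=False, t=True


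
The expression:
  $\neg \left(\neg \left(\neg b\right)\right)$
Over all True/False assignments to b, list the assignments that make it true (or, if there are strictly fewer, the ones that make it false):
is true only for:
  b=False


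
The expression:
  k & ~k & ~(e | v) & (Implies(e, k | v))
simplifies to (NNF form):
False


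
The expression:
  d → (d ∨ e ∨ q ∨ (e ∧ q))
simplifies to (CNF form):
True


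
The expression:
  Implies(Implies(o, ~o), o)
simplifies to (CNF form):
o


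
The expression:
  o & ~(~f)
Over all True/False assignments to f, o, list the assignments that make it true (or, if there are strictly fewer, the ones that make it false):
is true only for:
  f=True, o=True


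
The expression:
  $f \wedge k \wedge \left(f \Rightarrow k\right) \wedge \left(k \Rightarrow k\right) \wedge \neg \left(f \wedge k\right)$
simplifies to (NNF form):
$\text{False}$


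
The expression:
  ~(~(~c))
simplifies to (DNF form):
~c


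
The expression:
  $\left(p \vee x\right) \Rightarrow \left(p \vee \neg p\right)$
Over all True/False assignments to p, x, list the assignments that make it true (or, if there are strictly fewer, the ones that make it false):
is always true.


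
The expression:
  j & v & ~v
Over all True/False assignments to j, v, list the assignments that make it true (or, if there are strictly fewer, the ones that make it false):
is never true.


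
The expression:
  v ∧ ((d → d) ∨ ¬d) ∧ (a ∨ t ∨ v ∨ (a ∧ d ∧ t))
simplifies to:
v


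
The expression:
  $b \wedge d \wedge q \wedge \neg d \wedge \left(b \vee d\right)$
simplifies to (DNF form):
$\text{False}$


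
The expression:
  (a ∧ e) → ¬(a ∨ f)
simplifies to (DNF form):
¬a ∨ ¬e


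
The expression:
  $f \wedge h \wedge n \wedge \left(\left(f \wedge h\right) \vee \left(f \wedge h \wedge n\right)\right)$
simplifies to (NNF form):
$f \wedge h \wedge n$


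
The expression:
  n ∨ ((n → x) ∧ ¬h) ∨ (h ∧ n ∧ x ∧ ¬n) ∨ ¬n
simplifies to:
True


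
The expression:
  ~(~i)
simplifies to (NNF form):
i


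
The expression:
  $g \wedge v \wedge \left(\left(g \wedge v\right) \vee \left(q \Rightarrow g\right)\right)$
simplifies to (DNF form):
$g \wedge v$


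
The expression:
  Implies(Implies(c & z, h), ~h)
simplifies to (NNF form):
~h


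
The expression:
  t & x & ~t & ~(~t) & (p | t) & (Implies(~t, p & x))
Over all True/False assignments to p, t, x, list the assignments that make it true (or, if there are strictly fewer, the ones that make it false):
is never true.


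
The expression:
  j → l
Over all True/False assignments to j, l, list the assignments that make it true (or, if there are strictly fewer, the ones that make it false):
is false only for:
  j=True, l=False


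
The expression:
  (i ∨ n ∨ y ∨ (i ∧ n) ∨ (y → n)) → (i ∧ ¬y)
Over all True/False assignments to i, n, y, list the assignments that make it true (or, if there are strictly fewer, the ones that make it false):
is true only for:
  i=True, n=False, y=False;
  i=True, n=True, y=False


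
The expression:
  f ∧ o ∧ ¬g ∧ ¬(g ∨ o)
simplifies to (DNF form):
False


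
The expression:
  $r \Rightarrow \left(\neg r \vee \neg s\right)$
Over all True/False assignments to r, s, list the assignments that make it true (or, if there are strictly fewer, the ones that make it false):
is false only for:
  r=True, s=True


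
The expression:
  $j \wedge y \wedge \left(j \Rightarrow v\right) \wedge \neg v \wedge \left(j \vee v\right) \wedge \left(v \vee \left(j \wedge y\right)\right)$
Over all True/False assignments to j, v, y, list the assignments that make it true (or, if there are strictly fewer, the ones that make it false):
is never true.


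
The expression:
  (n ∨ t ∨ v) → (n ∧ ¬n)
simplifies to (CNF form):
¬n ∧ ¬t ∧ ¬v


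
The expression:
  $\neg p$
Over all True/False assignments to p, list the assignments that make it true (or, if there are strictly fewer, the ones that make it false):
is true only for:
  p=False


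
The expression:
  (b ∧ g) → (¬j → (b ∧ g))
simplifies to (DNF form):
True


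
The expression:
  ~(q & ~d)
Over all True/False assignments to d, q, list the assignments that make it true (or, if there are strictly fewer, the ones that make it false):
is false only for:
  d=False, q=True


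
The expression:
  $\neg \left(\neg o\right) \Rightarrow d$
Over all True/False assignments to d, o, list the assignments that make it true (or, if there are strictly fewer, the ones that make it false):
is false only for:
  d=False, o=True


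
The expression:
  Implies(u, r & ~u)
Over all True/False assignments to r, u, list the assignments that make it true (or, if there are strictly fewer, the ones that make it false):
is true only for:
  r=False, u=False;
  r=True, u=False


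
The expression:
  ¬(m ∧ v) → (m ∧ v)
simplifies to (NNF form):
m ∧ v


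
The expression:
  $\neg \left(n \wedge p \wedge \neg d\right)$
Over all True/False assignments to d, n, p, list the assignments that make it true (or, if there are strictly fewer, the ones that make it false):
is false only for:
  d=False, n=True, p=True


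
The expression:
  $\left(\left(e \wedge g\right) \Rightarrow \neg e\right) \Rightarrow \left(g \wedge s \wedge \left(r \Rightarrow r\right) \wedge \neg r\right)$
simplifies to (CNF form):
$g \wedge \left(e \vee s\right) \wedge \left(e \vee \neg r\right)$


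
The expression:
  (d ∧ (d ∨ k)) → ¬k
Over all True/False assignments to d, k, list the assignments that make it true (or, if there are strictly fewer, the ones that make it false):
is false only for:
  d=True, k=True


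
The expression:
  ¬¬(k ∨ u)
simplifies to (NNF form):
k ∨ u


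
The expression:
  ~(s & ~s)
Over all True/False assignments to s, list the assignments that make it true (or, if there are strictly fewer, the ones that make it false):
is always true.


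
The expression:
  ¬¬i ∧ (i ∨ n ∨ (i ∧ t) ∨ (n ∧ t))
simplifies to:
i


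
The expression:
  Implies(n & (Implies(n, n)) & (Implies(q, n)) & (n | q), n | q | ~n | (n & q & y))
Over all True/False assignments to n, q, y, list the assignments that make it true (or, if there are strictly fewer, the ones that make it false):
is always true.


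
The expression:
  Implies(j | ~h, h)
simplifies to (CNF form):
h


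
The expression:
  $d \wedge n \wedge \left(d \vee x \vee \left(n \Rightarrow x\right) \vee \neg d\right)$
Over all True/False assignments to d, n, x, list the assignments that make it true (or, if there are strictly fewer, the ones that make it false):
is true only for:
  d=True, n=True, x=False;
  d=True, n=True, x=True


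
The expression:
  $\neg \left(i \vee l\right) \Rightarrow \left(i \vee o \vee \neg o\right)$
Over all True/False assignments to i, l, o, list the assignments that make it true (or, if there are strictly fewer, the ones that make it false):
is always true.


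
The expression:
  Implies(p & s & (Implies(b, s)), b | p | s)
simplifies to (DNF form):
True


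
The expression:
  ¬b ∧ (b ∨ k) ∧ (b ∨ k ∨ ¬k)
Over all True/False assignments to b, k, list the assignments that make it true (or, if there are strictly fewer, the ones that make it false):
is true only for:
  b=False, k=True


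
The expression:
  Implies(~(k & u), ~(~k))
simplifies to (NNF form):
k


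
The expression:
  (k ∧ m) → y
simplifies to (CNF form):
y ∨ ¬k ∨ ¬m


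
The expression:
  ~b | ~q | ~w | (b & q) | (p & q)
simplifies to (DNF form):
True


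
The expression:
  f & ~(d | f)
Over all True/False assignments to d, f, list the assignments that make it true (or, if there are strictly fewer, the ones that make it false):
is never true.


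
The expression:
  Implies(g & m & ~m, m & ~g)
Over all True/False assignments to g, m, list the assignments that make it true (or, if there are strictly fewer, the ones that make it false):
is always true.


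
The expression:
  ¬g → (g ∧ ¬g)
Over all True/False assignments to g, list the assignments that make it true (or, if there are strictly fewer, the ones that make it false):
is true only for:
  g=True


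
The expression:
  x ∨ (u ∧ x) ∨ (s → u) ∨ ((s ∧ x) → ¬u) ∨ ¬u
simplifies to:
True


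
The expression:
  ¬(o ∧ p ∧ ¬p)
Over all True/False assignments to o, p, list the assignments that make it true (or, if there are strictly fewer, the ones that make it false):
is always true.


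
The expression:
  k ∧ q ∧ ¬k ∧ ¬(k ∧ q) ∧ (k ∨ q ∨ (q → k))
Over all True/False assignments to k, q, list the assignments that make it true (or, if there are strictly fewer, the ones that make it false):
is never true.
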